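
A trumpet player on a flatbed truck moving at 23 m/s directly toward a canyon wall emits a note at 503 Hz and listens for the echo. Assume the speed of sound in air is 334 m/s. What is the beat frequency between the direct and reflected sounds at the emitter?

74 Hz

The canyon wall receives the sound from a moving source: f₁ = f₀ · v/(v − v_e) = 503 × 334/311 ≈ 540.2 Hz.
On the return leg the trumpet player on a flatbed truck is a moving observer: f₂ = f₁ · (v + v_e)/v = 540.2 × 357/334 ≈ 577.4 Hz.
Beat against the emitted tone: |f₂ − f₀| = 2v_e·f₀/(v − v_e) = 2 × 23 × 503/311 ≈ 74 Hz.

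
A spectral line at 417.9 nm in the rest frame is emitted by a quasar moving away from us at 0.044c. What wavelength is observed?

436.7 nm

Relativistic Doppler for wavelength: λ' = λ₀ · √((1 + β)/(1 − β)).
λ' = 417.9 × √(1.0440/0.9560) = 417.9 × 1.04501 ≈ 436.7 nm.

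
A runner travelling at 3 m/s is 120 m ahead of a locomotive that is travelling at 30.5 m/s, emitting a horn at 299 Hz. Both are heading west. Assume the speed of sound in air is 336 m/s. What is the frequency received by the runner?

The runner is ahead, so the locomotive is moving toward it while the runner is moving away from the locomotive.
With source approaching and observer receding, f' = f · (v − v_o)/(v − v_s).
f' = 299 × (336 − 3)/(336 − 30.5) = 299 × 333/305.5 ≈ 326 Hz.

326 Hz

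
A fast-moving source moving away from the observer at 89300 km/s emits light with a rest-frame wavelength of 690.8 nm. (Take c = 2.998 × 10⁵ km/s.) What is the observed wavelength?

β = v/c = 89300/299800 = 0.2979.
Relativistic Doppler for wavelength: λ' = λ₀ · √((1 + β)/(1 − β)).
λ' = 690.8 × √(1.2979/0.7021) = 690.8 × 1.35958 ≈ 939.2 nm.

939.2 nm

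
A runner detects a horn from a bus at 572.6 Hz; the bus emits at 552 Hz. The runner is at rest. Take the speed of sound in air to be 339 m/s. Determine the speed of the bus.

f' > f, so the bus is approaching.
f' = f · v/(v − v_s) ⇒ v_s = v · |1 − f/f'|.
v_s = 339 × |1 − 552/572.6| = 339 × 0.03598 ≈ 12.2 m/s.

12.2 m/s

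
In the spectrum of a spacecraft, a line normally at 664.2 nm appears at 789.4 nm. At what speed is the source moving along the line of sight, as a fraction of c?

λ'/λ₀ = 1.1885 > 1 (redshift), so the source is receding.
λ'/λ₀ = √((1 + β)/(1 − β)) for a receding source ⇒ β = (r² − 1)/(r² + 1) with r = λ'/λ₀.
β = (1.4125 − 1)/(1.4125 + 1) ≈ 0.171.

0.171c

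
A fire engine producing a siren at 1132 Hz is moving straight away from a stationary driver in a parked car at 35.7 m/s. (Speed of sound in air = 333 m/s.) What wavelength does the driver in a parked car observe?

With the source moving away from a stationary observer, f' = f · v/(v + v_s).
f' = 1132 × 333/(333 + 35.7) ≈ 1022 Hz.
λ' = v/f' = 333/1022.39 ≈ 32.6 cm.

32.6 cm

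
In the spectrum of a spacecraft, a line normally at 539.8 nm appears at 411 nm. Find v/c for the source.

0.266

λ'/λ₀ = 0.7614 < 1 (blueshift), so the source is approaching.
λ'/λ₀ = √((1 − β)/(1 + β)) for an approaching source ⇒ β = (1 − r²)/(1 + r²) with r = λ'/λ₀.
β = (1 − 0.5797)/(1 + 0.5797) ≈ 0.266.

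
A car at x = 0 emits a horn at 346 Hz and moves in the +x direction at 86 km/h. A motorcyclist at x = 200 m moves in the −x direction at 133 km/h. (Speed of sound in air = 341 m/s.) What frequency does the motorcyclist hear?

86 km/h = 23.89 m/s; 133 km/h = 36.94 m/s.
The observer lies on the +x side, so the source is heading toward the observer and the observer is heading toward the source.
Both move, so f' = f · (v + v_o)/(v − v_s).
f' = 346 × (341 + 36.94)/(341 − 23.89) = 346 × 377.94/317.11 ≈ 412 Hz.

412 Hz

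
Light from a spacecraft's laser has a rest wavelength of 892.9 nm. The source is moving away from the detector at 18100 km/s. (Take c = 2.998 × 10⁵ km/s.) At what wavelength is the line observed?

948.5 nm

β = v/c = 18100/299800 = 0.0604.
Relativistic Doppler for wavelength: λ' = λ₀ · √((1 + β)/(1 − β)).
λ' = 892.9 × √(1.0604/0.9396) = 892.9 × 1.06231 ≈ 948.5 nm.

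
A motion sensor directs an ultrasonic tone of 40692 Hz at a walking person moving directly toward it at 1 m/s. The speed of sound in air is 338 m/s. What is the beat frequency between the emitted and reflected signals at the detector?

241 Hz

At the walking person (a moving observer), f₁ = f₀ · (v + u)/v = 40692 × 339/338 ≈ 40812 Hz.
On reflection it acts as a source moving toward the stationary detector: f₂ = f₁ · v/(v − u) = 40812 × 338/337 ≈ 40933 Hz.
Equivalently f₂ = f₀ · (v + u)/(v − u).
Beat frequency: |f₂ − f₀| = 2u·f₀/(v − u) = 2 × 1 × 40692/337 ≈ 241 Hz.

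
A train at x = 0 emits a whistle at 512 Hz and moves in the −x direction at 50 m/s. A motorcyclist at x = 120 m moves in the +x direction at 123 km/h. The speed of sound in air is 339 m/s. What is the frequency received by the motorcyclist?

123 km/h = 34.17 m/s.
The observer lies on the +x side, so the source is heading away from the observer and the observer is heading away from the source.
With source receding and observer receding, f' = f · (v − v_o)/(v + v_s).
f' = 512 × (339 − 34.17)/(339 + 50) = 512 × 304.83/389 ≈ 401 Hz.

401 Hz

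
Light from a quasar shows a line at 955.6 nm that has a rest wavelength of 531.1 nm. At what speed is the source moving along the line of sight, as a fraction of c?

λ'/λ₀ = 1.7993 > 1 (redshift), so the source is receding.
λ'/λ₀ = √((1 + β)/(1 − β)) for a receding source ⇒ β = (r² − 1)/(r² + 1) with r = λ'/λ₀.
β = (3.2374 − 1)/(3.2374 + 1) ≈ 0.528.

0.528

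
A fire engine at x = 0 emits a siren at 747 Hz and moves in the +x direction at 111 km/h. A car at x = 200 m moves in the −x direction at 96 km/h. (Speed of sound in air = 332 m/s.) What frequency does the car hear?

890 Hz

111 km/h = 30.83 m/s; 96 km/h = 26.67 m/s.
The observer lies on the +x side, so the source is heading toward the observer and the observer is heading toward the source.
Both move, so f' = f · (v + v_o)/(v − v_s).
f' = 747 × (332 + 26.67)/(332 − 30.83) = 747 × 358.67/301.17 ≈ 890 Hz.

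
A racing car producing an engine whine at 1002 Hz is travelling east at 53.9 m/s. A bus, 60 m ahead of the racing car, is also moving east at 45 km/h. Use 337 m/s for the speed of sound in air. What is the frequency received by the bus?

45 km/h = 12.5 m/s.
The bus is ahead, so the racing car is moving toward it while the bus is moving away from the racing car.
General Doppler shift: f' = f · (v − v_o)/(v − v_s).
f' = 1002 × (337 − 12.5)/(337 − 53.9) = 1002 × 324.5/283.1 ≈ 1149 Hz.

1149 Hz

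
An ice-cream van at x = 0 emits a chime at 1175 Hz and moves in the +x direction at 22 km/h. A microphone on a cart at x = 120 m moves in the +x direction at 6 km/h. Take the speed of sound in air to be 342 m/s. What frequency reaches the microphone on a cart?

22 km/h = 6.111 m/s; 6 km/h = 1.667 m/s.
The observer lies on the +x side, so the source is heading toward the observer and the observer is heading away from the source.
General Doppler shift: f' = f · (v − v_o)/(v − v_s).
f' = 1175 × (342 − 1.667)/(342 − 6.111) = 1175 × 340.33/335.89 ≈ 1191 Hz.

1191 Hz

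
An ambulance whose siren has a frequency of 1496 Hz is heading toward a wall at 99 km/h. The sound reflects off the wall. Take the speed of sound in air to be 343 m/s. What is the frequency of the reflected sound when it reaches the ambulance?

1757 Hz

99 km/h = 27.5 m/s.
The wall receives the sound from a moving source: f₁ = f₀ · v/(v − v_e) = 1496 × 343/315.5 ≈ 1626 Hz.
On the return leg the ambulance is a moving observer: f₂ = f₁ · (v + v_e)/v = 1626 × 370.5/343 ≈ 1757 Hz.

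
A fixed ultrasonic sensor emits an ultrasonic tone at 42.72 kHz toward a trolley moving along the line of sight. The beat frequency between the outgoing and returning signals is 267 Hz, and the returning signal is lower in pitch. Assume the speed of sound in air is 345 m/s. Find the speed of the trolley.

1.08 m/s

Double Doppler shift off a moving reflector: f₂ = f₀ · (v + u)/(v − u) (u > 0 toward emitter).
Returning signal is lower, so f₂ = f₀ − Δf = 42720 − 267 = 42453 Hz.
Rearranging, u = v · (f₂ − f₀)/(f₂ + f₀) = 345 × -267/85173 ≈ -1.08 m/s.
So the trolley is moving at 1.08 m/s away from the emitter.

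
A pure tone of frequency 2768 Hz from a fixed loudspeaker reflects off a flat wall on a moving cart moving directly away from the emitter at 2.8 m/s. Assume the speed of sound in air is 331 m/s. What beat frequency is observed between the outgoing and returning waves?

46.4 Hz

The flat wall on a moving cart first receives the wave as a moving observer: f₁ = f₀ · (v − u)/v = 2768 × (331 − 2.8)/331 ≈ 2744.6 Hz.
The reflection then acts as a moving source: f₂ = f₁ · v/(v + u) ≈ 2721.6 Hz.
Equivalently f₂ = f₀ · (v − u)/(v + u).
Beat frequency: |f₂ − f₀| = 2u·f₀/(v + u) = 2 × 2.8 × 2768/333.8 ≈ 46.4 Hz.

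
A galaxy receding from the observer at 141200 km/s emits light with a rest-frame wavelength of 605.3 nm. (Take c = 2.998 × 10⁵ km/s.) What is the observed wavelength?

1009.3 nm

β = v/c = 141200/299800 = 0.4710.
Relativistic Doppler for wavelength: λ' = λ₀ · √((1 + β)/(1 − β)).
λ' = 605.3 × √(1.4710/0.5290) = 605.3 × 1.66751 ≈ 1009.3 nm.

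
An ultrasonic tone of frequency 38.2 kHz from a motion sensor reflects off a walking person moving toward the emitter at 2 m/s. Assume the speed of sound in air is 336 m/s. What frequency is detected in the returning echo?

The walking person first receives the wave as a moving observer: f₁ = f₀ · (v + u)/v = 38.2 × (336 + 2)/336 ≈ 38.4 kHz.
On reflection it acts as a source moving toward the stationary detector: f₂ = f₁ · v/(v − u) = 38.4 × 336/334 ≈ 38.7 kHz.
Equivalently f₂ = f₀ · (v + u)/(v − u).

38.7 kHz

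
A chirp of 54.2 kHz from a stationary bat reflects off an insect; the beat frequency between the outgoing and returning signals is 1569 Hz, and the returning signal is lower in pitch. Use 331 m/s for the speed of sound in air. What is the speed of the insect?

4.9 m/s

Double Doppler shift off a moving reflector: f₂ = f₀ · (v + u)/(v − u) (u > 0 toward emitter).
Returning signal is lower, so f₂ = f₀ − Δf = 54200 − 1569 = 52631 Hz.
Rearranging, u = v · (f₂ − f₀)/(f₂ + f₀) = 331 × -1569/106831 ≈ -4.9 m/s.
So the insect is moving at 4.9 m/s away from the emitter.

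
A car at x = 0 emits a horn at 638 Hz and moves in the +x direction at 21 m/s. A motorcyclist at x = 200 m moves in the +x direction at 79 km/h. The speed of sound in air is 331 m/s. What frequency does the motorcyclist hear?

79 km/h = 21.94 m/s.
The observer lies on the +x side, so the source is heading toward the observer and the observer is heading away from the source.
With source approaching and observer receding, f' = f · (v − v_o)/(v − v_s).
f' = 638 × (331 − 21.94)/(331 − 21) = 638 × 309.06/310 ≈ 636 Hz.

636 Hz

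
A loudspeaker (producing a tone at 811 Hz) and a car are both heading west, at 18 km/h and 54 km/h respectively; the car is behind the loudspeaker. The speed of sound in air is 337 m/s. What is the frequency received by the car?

18 km/h = 5 m/s; 54 km/h = 15 m/s.
The car is behind, so the loudspeaker is moving away from it while the car is moving toward the loudspeaker.
With source receding and observer approaching, f' = f · (v + v_o)/(v + v_s).
f' = 811 × (337 + 15)/(337 + 5) = 811 × 352/342 ≈ 835 Hz.

835 Hz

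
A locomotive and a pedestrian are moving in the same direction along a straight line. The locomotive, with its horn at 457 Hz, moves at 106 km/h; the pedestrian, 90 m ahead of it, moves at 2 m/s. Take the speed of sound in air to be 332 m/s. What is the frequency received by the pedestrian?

498 Hz

106 km/h = 29.44 m/s.
The pedestrian is ahead, so the locomotive is moving toward it while the pedestrian is moving away from the locomotive.
With source approaching and observer receding, f' = f · (v − v_o)/(v − v_s).
f' = 457 × (332 − 2)/(332 − 29.44) = 457 × 330/302.56 ≈ 498 Hz.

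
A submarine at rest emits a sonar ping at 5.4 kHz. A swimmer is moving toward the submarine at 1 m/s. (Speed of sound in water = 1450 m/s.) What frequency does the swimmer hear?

Moving observer, stationary source: f' = f · (v + v_o)/v.
f' = 5.4 × (1450 + 1)/1450 = 5.4 × 1451/1450 ≈ 5.40 kHz.

5.40 kHz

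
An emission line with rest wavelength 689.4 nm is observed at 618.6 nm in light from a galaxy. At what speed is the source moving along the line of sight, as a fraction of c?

λ'/λ₀ = 0.8973 < 1 (blueshift), so the source is approaching.
λ'/λ₀ = √((1 − β)/(1 + β)) for an approaching source ⇒ β = (1 − r²)/(1 + r²) with r = λ'/λ₀.
β = (1 − 0.8052)/(1 + 0.8052) ≈ 0.108.

0.108c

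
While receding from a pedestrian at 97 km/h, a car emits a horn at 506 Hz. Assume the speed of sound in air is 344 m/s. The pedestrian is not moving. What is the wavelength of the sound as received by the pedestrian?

73.3 cm

97 km/h = 26.94 m/s.
With the source moving away from a stationary observer, f' = f · v/(v + v_s).
f' = 506 × 344/(344 + 26.94) ≈ 469 Hz.
λ' = v/f' = 344/469.245 ≈ 73.3 cm.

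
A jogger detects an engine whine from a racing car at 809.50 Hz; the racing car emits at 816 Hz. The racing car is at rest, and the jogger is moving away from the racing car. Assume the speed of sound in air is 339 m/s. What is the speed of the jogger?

2.70 m/s

f' = f · (v − v_o)/v ⇒ v_o = v · |f'/f − 1|.
v_o = 339 × |809.50/816 − 1| = 339 × 0.007966 ≈ 2.70 m/s.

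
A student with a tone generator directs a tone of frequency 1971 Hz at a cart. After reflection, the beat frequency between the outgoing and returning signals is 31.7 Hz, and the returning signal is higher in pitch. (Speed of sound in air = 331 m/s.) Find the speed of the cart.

2.64 m/s

Double Doppler shift off a moving reflector: f₂ = f₀ · (v + u)/(v − u) (u > 0 toward emitter).
Returning signal is higher, so f₂ = f₀ + Δf = 1971 + 31.7 = 2002.7 Hz.
Rearranging, u = v · (f₂ − f₀)/(f₂ + f₀) = 331 × 31.7/3973.7 ≈ 2.64 m/s.
So the cart is moving at 2.64 m/s toward the emitter.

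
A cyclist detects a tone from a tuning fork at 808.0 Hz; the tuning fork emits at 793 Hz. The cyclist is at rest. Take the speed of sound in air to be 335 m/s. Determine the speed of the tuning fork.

6.2 m/s

f' > f, so the tuning fork is approaching.
f' = f · v/(v − v_s) ⇒ v_s = v · |1 − f/f'|.
v_s = 335 × |1 − 793/808.0| = 335 × 0.01856 ≈ 6.2 m/s.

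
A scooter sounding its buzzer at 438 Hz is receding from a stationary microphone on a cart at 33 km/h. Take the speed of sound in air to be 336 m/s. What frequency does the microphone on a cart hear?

426 Hz

33 km/h = 9.167 m/s.
With the source moving away from a stationary observer, f' = f · v/(v + v_s).
f' = 438 × 336/(336 + 9.167) = 438 × 336/345.2 ≈ 426 Hz.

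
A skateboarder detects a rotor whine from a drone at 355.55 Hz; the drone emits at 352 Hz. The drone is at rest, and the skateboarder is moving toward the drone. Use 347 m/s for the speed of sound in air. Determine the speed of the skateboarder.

3.5 m/s

f' = f · (v + v_o)/v ⇒ v_o = v · |f'/f − 1|.
v_o = 347 × |355.55/352 − 1| = 347 × 0.01009 ≈ 3.5 m/s.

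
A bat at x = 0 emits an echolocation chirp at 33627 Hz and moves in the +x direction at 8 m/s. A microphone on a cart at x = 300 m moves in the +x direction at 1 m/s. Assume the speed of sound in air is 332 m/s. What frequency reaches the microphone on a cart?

The observer lies on the +x side, so the source is heading toward the observer and the observer is heading away from the source.
General Doppler shift: f' = f · (v − v_o)/(v − v_s).
f' = 33627 × (332 − 1)/(332 − 8) = 33627 × 331/324 ≈ 34354 Hz.

34354 Hz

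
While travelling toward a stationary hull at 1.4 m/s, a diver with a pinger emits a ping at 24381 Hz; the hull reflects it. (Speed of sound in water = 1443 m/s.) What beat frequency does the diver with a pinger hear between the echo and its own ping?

The hull receives the sound from a moving source: f₁ = f₀ · v/(v − v_e) = 24381 × 1443/1441.6 ≈ 24404.7 Hz.
On the return leg the diver with a pinger is a moving observer: f₂ = f₁ · (v + v_e)/v = 24404.7 × 1444.4/1443 ≈ 24428.4 Hz.
Beat against the emitted tone: |f₂ − f₀| = 2v_e·f₀/(v − v_e) = 2 × 1.4 × 24381/1441.6 ≈ 47.4 Hz.

47.4 Hz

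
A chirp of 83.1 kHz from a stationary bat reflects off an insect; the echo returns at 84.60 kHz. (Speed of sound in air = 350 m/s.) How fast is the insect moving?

3.1 m/s

Double Doppler shift off a moving reflector: f₂ = f₀ · (v + u)/(v − u) (u > 0 toward emitter).
Rearranging, u = v · (f₂ − f₀)/(f₂ + f₀) = 350 × 1.50/167.70 ≈ 3.1 m/s.
So the insect is moving at 3.1 m/s toward the emitter.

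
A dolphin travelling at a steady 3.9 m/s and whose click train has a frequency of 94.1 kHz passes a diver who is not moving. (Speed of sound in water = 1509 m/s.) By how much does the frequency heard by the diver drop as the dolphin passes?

0.486 kHz

Approaching: f₁ = f · v/(v − v_s) = 94.1 × 1509/1505.1 ≈ 94.344 kHz.
Receding: f₂ = f · v/(v + v_s) = 94.1 × 1509/1512.9 ≈ 93.857 kHz.
Drop: f₁ − f₂ = 2f·v·v_s/(v² − v_s²) = 2 × 94.1 × 1509 × 3.9/(1509² − 3.9²) ≈ 0.486 kHz.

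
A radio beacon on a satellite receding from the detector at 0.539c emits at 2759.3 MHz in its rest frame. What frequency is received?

Relativistic Doppler for frequency: f' = f₀ · √((1 − β)/(1 + β)).
f' = 2759.3 × √(0.4610/1.5390) = 2759.3 × 0.54731 ≈ 1510.2 MHz.

1510.2 MHz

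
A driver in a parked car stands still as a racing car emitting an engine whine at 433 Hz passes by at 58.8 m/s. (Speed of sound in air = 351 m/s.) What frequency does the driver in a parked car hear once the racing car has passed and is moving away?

371 Hz

Receding: f₂ = f · v/(v + v_s) = 433 × 351/409.8 ≈ 371 Hz.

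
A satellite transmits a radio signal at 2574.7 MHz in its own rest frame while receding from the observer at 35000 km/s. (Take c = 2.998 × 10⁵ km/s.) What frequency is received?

2289.8 MHz

β = v/c = 35000/299800 = 0.1167.
Relativistic Doppler for frequency: f' = f₀ · √((1 − β)/(1 + β)).
f' = 2574.7 × √(0.8833/1.1167) = 2574.7 × 0.88934 ≈ 2289.8 MHz.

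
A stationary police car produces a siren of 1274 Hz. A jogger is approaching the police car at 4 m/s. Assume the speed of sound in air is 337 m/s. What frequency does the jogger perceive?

Only the observer moves, toward the source, so f' = f · (v + v_o)/v.
f' = 1274 × (337 + 4)/337 = 1274 × 341/337 ≈ 1289 Hz.

1289 Hz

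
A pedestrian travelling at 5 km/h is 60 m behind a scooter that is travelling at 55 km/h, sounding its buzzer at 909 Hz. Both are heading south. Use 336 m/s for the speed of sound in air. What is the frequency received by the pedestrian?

873 Hz

55 km/h = 15.28 m/s; 5 km/h = 1.389 m/s.
The pedestrian is behind, so the scooter is moving away from it while the pedestrian is moving toward the scooter.
Both move, so f' = f · (v + v_o)/(v + v_s).
f' = 909 × (336 + 1.389)/(336 + 15.28) = 909 × 337.39/351.28 ≈ 873 Hz.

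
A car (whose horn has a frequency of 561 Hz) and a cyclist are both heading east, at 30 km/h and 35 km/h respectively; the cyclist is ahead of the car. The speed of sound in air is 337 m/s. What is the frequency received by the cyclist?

30 km/h = 8.333 m/s; 35 km/h = 9.722 m/s.
The cyclist is ahead, so the car is moving toward it while the cyclist is moving away from the car.
General Doppler shift: f' = f · (v − v_o)/(v − v_s).
f' = 561 × (337 − 9.722)/(337 − 8.333) = 561 × 327.28/328.67 ≈ 559 Hz.

559 Hz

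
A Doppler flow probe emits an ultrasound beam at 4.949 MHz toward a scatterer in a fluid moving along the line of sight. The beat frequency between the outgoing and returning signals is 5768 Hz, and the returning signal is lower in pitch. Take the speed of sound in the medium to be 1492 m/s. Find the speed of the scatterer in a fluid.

0.87 m/s

Double Doppler shift off a moving reflector: f₂ = f₀ · (v + u)/(v − u) (u > 0 toward emitter).
Returning signal is lower, so f₂ = f₀ − Δf = 4949000 − 5768 = 4943232 Hz.
Rearranging, u = v · (f₂ − f₀)/(f₂ + f₀) = 1492 × -5768/9892232 ≈ -0.87 m/s.
So the scatterer in a fluid is moving at 0.87 m/s away from the emitter.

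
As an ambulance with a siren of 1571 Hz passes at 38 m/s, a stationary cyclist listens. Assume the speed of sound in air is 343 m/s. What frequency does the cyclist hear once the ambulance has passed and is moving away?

1414 Hz

Receding: f₂ = f · v/(v + v_s) = 1571 × 343/381 ≈ 1414 Hz.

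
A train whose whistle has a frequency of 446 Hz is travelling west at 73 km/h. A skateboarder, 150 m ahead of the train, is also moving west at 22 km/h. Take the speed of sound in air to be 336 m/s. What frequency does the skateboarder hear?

466 Hz

73 km/h = 20.28 m/s; 22 km/h = 6.111 m/s.
The skateboarder is ahead, so the train is moving toward it while the skateboarder is moving away from the train.
Both move, so f' = f · (v − v_o)/(v − v_s).
f' = 446 × (336 − 6.111)/(336 − 20.28) = 446 × 329.89/315.72 ≈ 466 Hz.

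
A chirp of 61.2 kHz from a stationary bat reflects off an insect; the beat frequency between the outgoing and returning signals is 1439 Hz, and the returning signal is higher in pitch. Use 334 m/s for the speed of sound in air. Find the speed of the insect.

3.9 m/s

Double Doppler shift off a moving reflector: f₂ = f₀ · (v + u)/(v − u) (u > 0 toward emitter).
Returning signal is higher, so f₂ = f₀ + Δf = 61200 + 1439 = 62639 Hz.
Rearranging, u = v · (f₂ − f₀)/(f₂ + f₀) = 334 × 1439/123839 ≈ 3.9 m/s.
So the insect is moving at 3.9 m/s toward the emitter.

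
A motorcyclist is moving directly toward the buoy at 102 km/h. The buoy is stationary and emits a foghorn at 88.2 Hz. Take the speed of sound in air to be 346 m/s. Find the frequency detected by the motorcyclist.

102 km/h = 28.33 m/s.
Only the observer moves, toward the source, so f' = f · (v + v_o)/v.
f' = 88.2 × (346 + 28.33)/346 = 88.2 × 374.33/346 ≈ 95 Hz.

95 Hz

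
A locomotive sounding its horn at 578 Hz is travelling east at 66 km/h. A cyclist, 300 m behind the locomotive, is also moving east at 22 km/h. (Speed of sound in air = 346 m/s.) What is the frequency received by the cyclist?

559 Hz

66 km/h = 18.33 m/s; 22 km/h = 6.111 m/s.
The cyclist is behind, so the locomotive is moving away from it while the cyclist is moving toward the locomotive.
General Doppler shift: f' = f · (v + v_o)/(v + v_s).
f' = 578 × (346 + 6.111)/(346 + 18.33) = 578 × 352.11/364.33 ≈ 559 Hz.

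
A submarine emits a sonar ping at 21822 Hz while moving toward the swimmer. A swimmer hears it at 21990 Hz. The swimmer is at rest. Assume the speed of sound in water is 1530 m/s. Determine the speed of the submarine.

11.7 m/s

f' = f · v/(v − v_s) ⇒ v_s = v · |1 − f/f'|.
v_s = 1530 × |1 − 21822/21990| = 1530 × 0.00764 ≈ 11.7 m/s.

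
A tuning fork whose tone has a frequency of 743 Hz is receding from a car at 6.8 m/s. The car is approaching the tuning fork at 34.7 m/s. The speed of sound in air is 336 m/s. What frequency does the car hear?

803 Hz

General Doppler shift: f' = f · (v + v_o)/(v + v_s).
f' = 743 × (336 + 34.7)/(336 + 6.8) = 743 × 370.7/342.8 ≈ 803 Hz.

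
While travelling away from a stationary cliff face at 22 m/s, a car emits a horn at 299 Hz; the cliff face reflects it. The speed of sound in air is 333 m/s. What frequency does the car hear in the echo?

The cliff face receives the sound from a moving source: f₁ = f₀ · v/(v + v_e) = 299 × 333/355 ≈ 280 Hz.
On the return leg the car is a moving observer: f₂ = f₁ · (v − v_e)/v = 280 × 311/333 ≈ 262 Hz.
Equivalently f₂ = f₀ · (v − v_e)/(v + v_e).

262 Hz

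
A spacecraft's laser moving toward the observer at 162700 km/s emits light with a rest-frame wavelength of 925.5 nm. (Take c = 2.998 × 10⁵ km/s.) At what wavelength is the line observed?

503.9 nm

β = v/c = 162700/299800 = 0.5427.
Relativistic Doppler for wavelength: λ' = λ₀ · √((1 − β)/(1 + β)).
λ' = 925.5 × √(0.4573/1.5427) = 925.5 × 0.54446 ≈ 503.9 nm.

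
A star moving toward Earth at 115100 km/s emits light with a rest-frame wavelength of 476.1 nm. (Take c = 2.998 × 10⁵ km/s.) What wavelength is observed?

317.7 nm

β = v/c = 115100/299800 = 0.3839.
Relativistic Doppler for wavelength: λ' = λ₀ · √((1 − β)/(1 + β)).
λ' = 476.1 × √(0.6161/1.3839) = 476.1 × 0.66721 ≈ 317.7 nm.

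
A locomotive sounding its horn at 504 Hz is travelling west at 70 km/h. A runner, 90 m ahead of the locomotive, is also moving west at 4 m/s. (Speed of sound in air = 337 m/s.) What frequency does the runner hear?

529 Hz

70 km/h = 19.44 m/s.
The runner is ahead, so the locomotive is moving toward it while the runner is moving away from the locomotive.
General Doppler shift: f' = f · (v − v_o)/(v − v_s).
f' = 504 × (337 − 4)/(337 − 19.44) = 504 × 333/317.56 ≈ 529 Hz.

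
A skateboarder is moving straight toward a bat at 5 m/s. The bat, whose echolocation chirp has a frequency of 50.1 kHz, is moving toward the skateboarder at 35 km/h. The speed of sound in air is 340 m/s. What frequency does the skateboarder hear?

35 km/h = 9.722 m/s.
With source approaching and observer approaching, f' = f · (v + v_o)/(v − v_s).
f' = 50.1 × (340 + 5)/(340 − 9.722) = 50.1 × 345/330.28 ≈ 52.3 kHz.

52.3 kHz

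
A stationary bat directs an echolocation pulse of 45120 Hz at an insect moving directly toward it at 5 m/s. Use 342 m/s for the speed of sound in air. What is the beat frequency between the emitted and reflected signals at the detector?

1339 Hz

The insect first receives the wave as a moving observer: f₁ = f₀ · (v + u)/v = 45120 × (342 + 5)/342 ≈ 45780 Hz.
On reflection it acts as a source moving toward the stationary detector: f₂ = f₁ · v/(v − u) = 45780 × 342/337 ≈ 46459 Hz.
Beat frequency: |f₂ − f₀| = 2u·f₀/(v − u) = 2 × 5 × 45120/337 ≈ 1339 Hz.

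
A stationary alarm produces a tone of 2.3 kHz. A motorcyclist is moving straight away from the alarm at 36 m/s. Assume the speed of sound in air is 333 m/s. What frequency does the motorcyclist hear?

2.05 kHz

Moving observer, stationary source: f' = f · (v − v_o)/v.
f' = 2.3 × (333 − 36)/333 = 2.3 × 297/333 ≈ 2.05 kHz.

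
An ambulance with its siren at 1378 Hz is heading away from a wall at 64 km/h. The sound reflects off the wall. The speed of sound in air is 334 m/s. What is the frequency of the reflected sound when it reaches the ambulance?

1239 Hz

64 km/h = 17.78 m/s.
The wall receives the sound from a moving source: f₁ = f₀ · v/(v + v_e) = 1378 × 334/351.78 ≈ 1308 Hz.
On the return leg the ambulance is a moving observer: f₂ = f₁ · (v − v_e)/v = 1308 × 316.22/334 ≈ 1239 Hz.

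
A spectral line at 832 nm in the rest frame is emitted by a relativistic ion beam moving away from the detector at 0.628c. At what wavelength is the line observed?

1740.5 nm

Relativistic Doppler for wavelength: λ' = λ₀ · √((1 + β)/(1 − β)).
λ' = 832 × √(1.6280/0.3720) = 832 × 2.09197 ≈ 1740.5 nm.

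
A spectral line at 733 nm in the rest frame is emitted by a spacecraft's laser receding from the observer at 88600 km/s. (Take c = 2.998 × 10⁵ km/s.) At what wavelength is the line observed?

994.0 nm

β = v/c = 88600/299800 = 0.2955.
Relativistic Doppler for wavelength: λ' = λ₀ · √((1 + β)/(1 − β)).
λ' = 733 × √(1.2955/0.7045) = 733 × 1.35610 ≈ 994.0 nm.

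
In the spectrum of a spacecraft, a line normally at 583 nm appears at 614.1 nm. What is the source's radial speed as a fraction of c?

λ'/λ₀ = 1.0533 > 1 (redshift), so the source is receding.
λ'/λ₀ = √((1 + β)/(1 − β)) for a receding source ⇒ β = (r² − 1)/(r² + 1) with r = λ'/λ₀.
β = (1.1095 − 1)/(1.1095 + 1) ≈ 0.052.

0.052c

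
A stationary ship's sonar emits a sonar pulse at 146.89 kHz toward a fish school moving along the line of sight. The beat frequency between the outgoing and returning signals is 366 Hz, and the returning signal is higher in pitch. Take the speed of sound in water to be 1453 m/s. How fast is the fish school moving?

1.81 m/s

Double Doppler shift off a moving reflector: f₂ = f₀ · (v + u)/(v − u) (u > 0 toward emitter).
Returning signal is higher, so f₂ = f₀ + Δf = 146890 + 366 = 147256 Hz.
Rearranging, u = v · (f₂ − f₀)/(f₂ + f₀) = 1453 × 366/294146 ≈ 1.81 m/s.
So the fish school is moving at 1.81 m/s toward the emitter.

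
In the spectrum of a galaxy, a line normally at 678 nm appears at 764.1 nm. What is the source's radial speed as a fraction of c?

λ'/λ₀ = 1.1270 > 1 (redshift), so the source is receding.
λ'/λ₀ = √((1 + β)/(1 − β)) for a receding source ⇒ β = (r² − 1)/(r² + 1) with r = λ'/λ₀.
β = (1.2701 − 1)/(1.2701 + 1) ≈ 0.119.

0.119c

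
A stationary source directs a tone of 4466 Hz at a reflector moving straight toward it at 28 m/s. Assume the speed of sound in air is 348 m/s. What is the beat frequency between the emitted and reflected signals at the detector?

The reflector first receives the wave as a moving observer: f₁ = f₀ · (v + u)/v = 4466 × (348 + 28)/348 ≈ 4825 Hz.
The reflection then acts as a moving source: f₂ = f₁ · v/(v − u) ≈ 5248 Hz.
Beat frequency: |f₂ − f₀| = 2u·f₀/(v − u) = 2 × 28 × 4466/320 ≈ 782 Hz.

782 Hz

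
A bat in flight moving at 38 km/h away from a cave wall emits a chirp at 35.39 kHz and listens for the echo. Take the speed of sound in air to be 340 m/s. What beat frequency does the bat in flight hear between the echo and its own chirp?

2131 Hz

38 km/h = 10.56 m/s.
The cave wall receives the sound from a moving source: f₁ = f₀ · v/(v + v_e) = 35.39 × 340/350.56 ≈ 34.32 kHz.
On the return leg the bat in flight is a moving observer: f₂ = f₁ · (v − v_e)/v = 34.32 × 329.44/340 ≈ 33.26 kHz.
Equivalently f₂ = f₀ · (v − v_e)/(v + v_e).
Beat against the emitted tone (with f₀ = 35390 Hz): |f₂ − f₀| = 2v_e·f₀/(v + v_e) = 2 × 10.56 × 35390/350.56 ≈ 2131 Hz.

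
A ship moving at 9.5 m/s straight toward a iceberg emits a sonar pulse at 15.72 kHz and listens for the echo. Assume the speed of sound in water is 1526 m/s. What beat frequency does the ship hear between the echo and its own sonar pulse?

197 Hz

The iceberg receives the sound from a moving source: f₁ = f₀ · v/(v − v_e) = 15.72 × 1526/1516.5 ≈ 15.8185 kHz.
On the return leg the ship is a moving observer: f₂ = f₁ · (v + v_e)/v = 15.8185 × 1535.5/1526 ≈ 15.9170 kHz.
Beat against the emitted tone (with f₀ = 15720 Hz): |f₂ − f₀| = 2v_e·f₀/(v − v_e) = 2 × 9.5 × 15720/1516.5 ≈ 197 Hz.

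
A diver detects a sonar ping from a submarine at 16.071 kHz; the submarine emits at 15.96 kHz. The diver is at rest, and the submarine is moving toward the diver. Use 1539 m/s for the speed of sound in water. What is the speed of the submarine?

f' = f · v/(v − v_s) ⇒ v_s = v · |1 − f/f'|.
v_s = 1539 × |1 − 15.96/16.071| = 1539 × 0.006907 ≈ 10.6 m/s.

10.6 m/s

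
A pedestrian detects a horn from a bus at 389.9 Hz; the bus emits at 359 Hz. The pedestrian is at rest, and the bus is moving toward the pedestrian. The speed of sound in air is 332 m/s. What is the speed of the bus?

26 m/s

f' = f · v/(v − v_s) ⇒ v_s = v · |1 − f/f'|.
v_s = 332 × |1 − 359/389.9| = 332 × 0.07925 ≈ 26 m/s.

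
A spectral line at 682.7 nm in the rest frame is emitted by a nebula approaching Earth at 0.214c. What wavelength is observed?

549.3 nm

Relativistic Doppler for wavelength: λ' = λ₀ · √((1 − β)/(1 + β)).
λ' = 682.7 × √(0.7860/1.2140) = 682.7 × 0.80464 ≈ 549.3 nm.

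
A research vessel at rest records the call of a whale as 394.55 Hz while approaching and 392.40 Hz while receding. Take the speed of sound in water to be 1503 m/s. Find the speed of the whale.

4.1 m/s

f₁/f₂ = (v + v_s)/(v − v_s), so v_s = v · (f₁ − f₂)/(f₁ + f₂).
v_s = 1503 × (394.55 − 392.40)/(394.55 + 392.40) = 1503 × 2.15/786.95 ≈ 4.1 m/s.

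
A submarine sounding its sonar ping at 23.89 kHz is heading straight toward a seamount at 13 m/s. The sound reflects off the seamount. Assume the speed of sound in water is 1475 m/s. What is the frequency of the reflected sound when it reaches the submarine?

24.3 kHz

The seamount receives the sound from a moving source: f₁ = f₀ · v/(v − v_e) = 23.89 × 1475/1462 ≈ 24.1 kHz.
On the return leg the submarine is a moving observer: f₂ = f₁ · (v + v_e)/v = 24.1 × 1488/1475 ≈ 24.3 kHz.
Equivalently f₂ = f₀ · (v + v_e)/(v − v_e).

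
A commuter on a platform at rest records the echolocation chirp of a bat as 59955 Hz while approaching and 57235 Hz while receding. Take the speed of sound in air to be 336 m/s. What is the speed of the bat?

f₁/f₂ = (v + v_s)/(v − v_s), so v_s = v · (f₁ − f₂)/(f₁ + f₂).
v_s = 336 × (59955 − 57235)/(59955 + 57235) = 336 × 2720/117190 ≈ 7.8 m/s.

7.8 m/s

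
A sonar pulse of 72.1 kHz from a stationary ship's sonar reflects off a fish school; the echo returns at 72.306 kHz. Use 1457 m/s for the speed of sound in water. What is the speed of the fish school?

Double Doppler shift off a moving reflector: f₂ = f₀ · (v + u)/(v − u) (u > 0 toward emitter).
Rearranging, u = v · (f₂ − f₀)/(f₂ + f₀) = 1457 × 0.206/144.406 ≈ 2.08 m/s.
So the fish school is moving at 2.08 m/s toward the emitter.

2.08 m/s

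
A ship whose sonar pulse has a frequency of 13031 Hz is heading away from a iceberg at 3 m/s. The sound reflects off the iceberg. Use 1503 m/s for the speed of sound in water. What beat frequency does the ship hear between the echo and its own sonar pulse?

51.9 Hz

The iceberg receives the sound from a moving source: f₁ = f₀ · v/(v + v_e) = 13031 × 1503/1506 ≈ 13005.0 Hz.
On the return leg the ship is a moving observer: f₂ = f₁ · (v − v_e)/v = 13005.0 × 1500/1503 ≈ 12979.1 Hz.
Equivalently f₂ = f₀ · (v − v_e)/(v + v_e).
Beat against the emitted tone: |f₂ − f₀| = 2v_e·f₀/(v + v_e) = 2 × 3 × 13031/1506 ≈ 51.9 Hz.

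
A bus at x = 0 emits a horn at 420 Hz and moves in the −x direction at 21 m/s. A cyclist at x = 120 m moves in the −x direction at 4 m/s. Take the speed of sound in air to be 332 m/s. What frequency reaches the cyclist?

The observer lies on the +x side, so the source is heading away from the observer and the observer is heading toward the source.
With source receding and observer approaching, f' = f · (v + v_o)/(v + v_s).
f' = 420 × (332 + 4)/(332 + 21) = 420 × 336/353 ≈ 400 Hz.

400 Hz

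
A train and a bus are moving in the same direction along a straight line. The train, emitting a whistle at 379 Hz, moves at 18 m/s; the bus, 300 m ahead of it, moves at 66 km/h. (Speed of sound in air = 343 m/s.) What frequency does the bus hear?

66 km/h = 18.33 m/s.
The bus is ahead, so the train is moving toward it while the bus is moving away from the train.
With source approaching and observer receding, f' = f · (v − v_o)/(v − v_s).
f' = 379 × (343 − 18.33)/(343 − 18) = 379 × 324.67/325 ≈ 379 Hz.

379 Hz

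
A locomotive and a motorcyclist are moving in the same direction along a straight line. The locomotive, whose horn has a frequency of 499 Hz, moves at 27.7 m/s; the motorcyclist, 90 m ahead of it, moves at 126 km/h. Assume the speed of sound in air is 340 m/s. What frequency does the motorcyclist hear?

487 Hz

126 km/h = 35 m/s.
The motorcyclist is ahead, so the locomotive is moving toward it while the motorcyclist is moving away from the locomotive.
With source approaching and observer receding, f' = f · (v − v_o)/(v − v_s).
f' = 499 × (340 − 35)/(340 − 27.7) = 499 × 305/312.3 ≈ 487 Hz.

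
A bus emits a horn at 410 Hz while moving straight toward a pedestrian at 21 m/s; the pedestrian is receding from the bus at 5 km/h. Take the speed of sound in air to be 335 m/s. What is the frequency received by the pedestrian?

5 km/h = 1.389 m/s.
With source approaching and observer receding, f' = f · (v − v_o)/(v − v_s).
f' = 410 × (335 − 1.389)/(335 − 21) = 410 × 333.61/314 ≈ 436 Hz.

436 Hz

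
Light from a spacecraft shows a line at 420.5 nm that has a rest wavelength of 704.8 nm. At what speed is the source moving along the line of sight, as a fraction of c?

λ'/λ₀ = 0.5966 < 1 (blueshift), so the source is approaching.
λ'/λ₀ = √((1 − β)/(1 + β)) for an approaching source ⇒ β = (1 − r²)/(1 + r²) with r = λ'/λ₀.
β = (1 − 0.3560)/(1 + 0.3560) ≈ 0.475.

0.475c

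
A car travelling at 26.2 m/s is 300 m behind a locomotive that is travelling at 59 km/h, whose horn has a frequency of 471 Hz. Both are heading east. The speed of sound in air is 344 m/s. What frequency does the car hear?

59 km/h = 16.39 m/s.
The car is behind, so the locomotive is moving away from it while the car is moving toward the locomotive.
With source receding and observer approaching, f' = f · (v + v_o)/(v + v_s).
f' = 471 × (344 + 26.2)/(344 + 16.39) = 471 × 370.2/360.39 ≈ 484 Hz.

484 Hz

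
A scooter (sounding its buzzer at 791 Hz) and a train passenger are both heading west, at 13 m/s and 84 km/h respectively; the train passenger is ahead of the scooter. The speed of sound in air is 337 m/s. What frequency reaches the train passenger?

766 Hz

84 km/h = 23.33 m/s.
The train passenger is ahead, so the scooter is moving toward it while the train passenger is moving away from the scooter.
With source approaching and observer receding, f' = f · (v − v_o)/(v − v_s).
f' = 791 × (337 − 23.33)/(337 − 13) = 791 × 313.67/324 ≈ 766 Hz.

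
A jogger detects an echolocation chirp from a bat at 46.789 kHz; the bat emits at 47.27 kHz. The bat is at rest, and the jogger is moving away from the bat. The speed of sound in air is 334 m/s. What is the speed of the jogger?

3.4 m/s

f' = f · (v − v_o)/v ⇒ v_o = v · |f'/f − 1|.
v_o = 334 × |46.789/47.27 − 1| = 334 × 0.01018 ≈ 3.4 m/s.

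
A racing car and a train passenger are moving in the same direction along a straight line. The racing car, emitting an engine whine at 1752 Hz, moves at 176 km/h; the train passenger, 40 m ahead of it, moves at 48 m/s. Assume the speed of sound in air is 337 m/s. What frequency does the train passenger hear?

1757 Hz

176 km/h = 48.89 m/s.
The train passenger is ahead, so the racing car is moving toward it while the train passenger is moving away from the racing car.
With source approaching and observer receding, f' = f · (v − v_o)/(v − v_s).
f' = 1752 × (337 − 48)/(337 − 48.89) = 1752 × 289/288.11 ≈ 1757 Hz.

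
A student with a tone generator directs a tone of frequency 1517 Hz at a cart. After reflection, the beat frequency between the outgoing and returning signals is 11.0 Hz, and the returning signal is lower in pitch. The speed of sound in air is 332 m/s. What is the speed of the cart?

1.21 m/s

Double Doppler shift off a moving reflector: f₂ = f₀ · (v + u)/(v − u) (u > 0 toward emitter).
Returning signal is lower, so f₂ = f₀ − Δf = 1517 − 11 = 1506 Hz.
Rearranging, u = v · (f₂ − f₀)/(f₂ + f₀) = 332 × -11/3023 ≈ -1.21 m/s.
So the cart is moving at 1.21 m/s away from the emitter.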